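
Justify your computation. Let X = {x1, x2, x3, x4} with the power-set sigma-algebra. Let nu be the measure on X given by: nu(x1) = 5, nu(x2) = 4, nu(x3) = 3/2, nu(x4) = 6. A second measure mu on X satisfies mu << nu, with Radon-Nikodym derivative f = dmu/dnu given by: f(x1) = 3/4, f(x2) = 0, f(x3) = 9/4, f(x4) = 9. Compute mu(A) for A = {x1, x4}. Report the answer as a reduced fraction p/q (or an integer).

By the defining property of the Radon-Nikodym derivative, for every measurable set A,
  mu(A) = integral_A f dnu.
Since nu is a discrete measure concentrated on the atoms of X, the integral over A reduces to the sum
  mu(A) = sum_{x in A} f(x) * nu({x}).
Computing each term:
  x1: f(x1) * nu(x1) = 3/4 * 5 = 15/4.
  x4: f(x4) * nu(x4) = 9 * 6 = 54.
Summing: mu(A) = 15/4 + 54 = 231/4.

231/4


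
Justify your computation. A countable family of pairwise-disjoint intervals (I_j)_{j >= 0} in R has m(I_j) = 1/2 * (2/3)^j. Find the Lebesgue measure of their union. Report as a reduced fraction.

By countable additivity of the Lebesgue measure on pairwise disjoint measurable sets,
  m(union_{j >= 0} I_j) = sum_{j >= 0} m(I_j) = sum_{j >= 0} a * r^j,
  with a = 1/2 and r = 2/3.
Since 0 < r = 2/3 < 1, the geometric series converges:
  sum_{j >= 0} a * r^j = a / (1 - r).
  = 1/2 / (1 - 2/3)
  = 1/2 / (1/3)
  = 3/2.

3/2


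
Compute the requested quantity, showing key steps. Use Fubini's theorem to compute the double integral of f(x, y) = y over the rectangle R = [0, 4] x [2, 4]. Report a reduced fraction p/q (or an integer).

f(x, y) is a tensor product of a function of x and a function of y, and both factors are bounded continuous (hence Lebesgue integrable) on the rectangle, so Fubini's theorem applies:
  integral_R f d(m x m) = (integral_a1^b1 1 dx) * (integral_a2^b2 y dy).
Inner integral in x: integral_{0}^{4} 1 dx = (4^1 - 0^1)/1
  = 4.
Inner integral in y: integral_{2}^{4} y dy = (4^2 - 2^2)/2
  = 6.
Product: (4) * (6) = 24.

24


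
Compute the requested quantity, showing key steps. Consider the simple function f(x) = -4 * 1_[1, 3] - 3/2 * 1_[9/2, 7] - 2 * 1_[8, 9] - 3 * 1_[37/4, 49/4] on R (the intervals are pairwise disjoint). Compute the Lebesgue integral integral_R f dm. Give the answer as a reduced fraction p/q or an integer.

For a simple function f = sum_i c_i * 1_{A_i} with disjoint A_i,
  integral f dm = sum_i c_i * m(A_i).
Lengths of the A_i:
  m(A_1) = 3 - 1 = 2.
  m(A_2) = 7 - 9/2 = 5/2.
  m(A_3) = 9 - 8 = 1.
  m(A_4) = 49/4 - 37/4 = 3.
Contributions c_i * m(A_i):
  (-4) * (2) = -8.
  (-3/2) * (5/2) = -15/4.
  (-2) * (1) = -2.
  (-3) * (3) = -9.
Total: -8 - 15/4 - 2 - 9 = -91/4.

-91/4


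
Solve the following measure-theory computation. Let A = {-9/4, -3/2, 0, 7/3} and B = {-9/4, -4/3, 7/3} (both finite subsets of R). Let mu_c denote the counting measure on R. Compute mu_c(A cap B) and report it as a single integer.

Counting measure on a finite set equals cardinality. mu_c(A cap B) = |A cap B| (elements appearing in both).
Enumerating the elements of A that also lie in B gives 2 element(s).
So mu_c(A cap B) = 2.

2


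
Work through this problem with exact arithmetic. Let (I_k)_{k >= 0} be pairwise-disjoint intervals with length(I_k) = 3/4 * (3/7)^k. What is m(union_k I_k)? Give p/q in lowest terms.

By countable additivity of the Lebesgue measure on pairwise disjoint measurable sets,
  m(union_{k >= 0} I_k) = sum_{k >= 0} m(I_k) = sum_{k >= 0} a * r^k,
  with a = 3/4 and r = 3/7.
Since 0 < r = 3/7 < 1, the geometric series converges:
  sum_{k >= 0} a * r^k = a / (1 - r).
  = 3/4 / (1 - 3/7)
  = 3/4 / (4/7)
  = 21/16.

21/16


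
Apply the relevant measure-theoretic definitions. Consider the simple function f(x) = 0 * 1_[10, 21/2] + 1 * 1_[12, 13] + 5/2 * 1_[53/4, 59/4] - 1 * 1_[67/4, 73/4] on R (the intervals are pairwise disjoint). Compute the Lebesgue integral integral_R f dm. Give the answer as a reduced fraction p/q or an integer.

For a simple function f = sum_i c_i * 1_{A_i} with disjoint A_i,
  integral f dm = sum_i c_i * m(A_i).
Lengths of the A_i:
  m(A_1) = 21/2 - 10 = 1/2.
  m(A_2) = 13 - 12 = 1.
  m(A_3) = 59/4 - 53/4 = 3/2.
  m(A_4) = 73/4 - 67/4 = 3/2.
Contributions c_i * m(A_i):
  (0) * (1/2) = 0.
  (1) * (1) = 1.
  (5/2) * (3/2) = 15/4.
  (-1) * (3/2) = -3/2.
Total: 0 + 1 + 15/4 - 3/2 = 13/4.

13/4


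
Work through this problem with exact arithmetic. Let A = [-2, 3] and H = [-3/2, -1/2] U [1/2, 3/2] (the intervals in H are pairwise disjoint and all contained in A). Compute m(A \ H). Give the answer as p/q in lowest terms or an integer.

The ambient interval has length m(A) = 3 - (-2) = 5.
Since the holes are disjoint and sit inside A, by finite additivity
  m(H) = sum_i (b_i - a_i), and m(A \ H) = m(A) - m(H).
Computing the hole measures:
  m(H_1) = -1/2 - (-3/2) = 1.
  m(H_2) = 3/2 - 1/2 = 1.
Summed: m(H) = 1 + 1 = 2.
So m(A \ H) = 5 - 2 = 3.

3


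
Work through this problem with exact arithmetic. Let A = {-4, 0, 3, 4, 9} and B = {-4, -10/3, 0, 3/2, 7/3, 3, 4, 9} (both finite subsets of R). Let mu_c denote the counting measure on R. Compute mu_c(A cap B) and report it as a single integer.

Counting measure on a finite set equals cardinality. mu_c(A cap B) = |A cap B| (elements appearing in both).
Enumerating the elements of A that also lie in B gives 5 element(s).
So mu_c(A cap B) = 5.

5


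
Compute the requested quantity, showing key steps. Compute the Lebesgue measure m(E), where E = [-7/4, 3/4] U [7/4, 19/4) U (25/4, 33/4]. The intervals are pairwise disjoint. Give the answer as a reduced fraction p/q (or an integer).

For pairwise disjoint intervals, m(union_i I_i) = sum_i m(I_i),
and m is invariant under swapping open/closed endpoints (single points have measure 0).
So m(E) = sum_i (b_i - a_i).
  I_1 has length 3/4 - (-7/4) = 5/2.
  I_2 has length 19/4 - 7/4 = 3.
  I_3 has length 33/4 - 25/4 = 2.
Summing:
  m(E) = 5/2 + 3 + 2 = 15/2.

15/2


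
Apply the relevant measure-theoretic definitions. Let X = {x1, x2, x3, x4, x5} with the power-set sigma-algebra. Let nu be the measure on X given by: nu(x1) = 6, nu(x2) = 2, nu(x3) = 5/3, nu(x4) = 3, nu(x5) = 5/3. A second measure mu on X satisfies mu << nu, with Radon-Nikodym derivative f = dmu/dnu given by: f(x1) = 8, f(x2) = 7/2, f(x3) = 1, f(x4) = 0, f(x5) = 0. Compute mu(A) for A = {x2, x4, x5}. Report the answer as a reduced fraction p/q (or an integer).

By the defining property of the Radon-Nikodym derivative, for every measurable set A,
  mu(A) = integral_A f dnu.
Since nu is a discrete measure concentrated on the atoms of X, the integral over A reduces to the sum
  mu(A) = sum_{x in A} f(x) * nu({x}).
Computing each term:
  x2: f(x2) * nu(x2) = 7/2 * 2 = 7.
  x4: f(x4) * nu(x4) = 0 * 3 = 0.
  x5: f(x5) * nu(x5) = 0 * 5/3 = 0.
Summing: mu(A) = 7 + 0 + 0 = 7.

7


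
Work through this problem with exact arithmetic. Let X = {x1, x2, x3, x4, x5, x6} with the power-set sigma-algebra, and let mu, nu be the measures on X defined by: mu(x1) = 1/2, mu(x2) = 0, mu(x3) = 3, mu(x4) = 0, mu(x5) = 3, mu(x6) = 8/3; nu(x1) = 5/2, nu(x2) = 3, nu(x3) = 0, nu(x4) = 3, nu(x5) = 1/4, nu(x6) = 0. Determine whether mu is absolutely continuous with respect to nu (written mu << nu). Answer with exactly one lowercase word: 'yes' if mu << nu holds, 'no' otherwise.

mu << nu means: every nu-null measurable set is also mu-null; equivalently, for every atom x, if nu({x}) = 0 then mu({x}) = 0.
Checking each atom:
  x1: nu = 5/2 > 0 -> no constraint.
  x2: nu = 3 > 0 -> no constraint.
  x3: nu = 0, mu = 3 > 0 -> violates mu << nu.
  x4: nu = 3 > 0 -> no constraint.
  x5: nu = 1/4 > 0 -> no constraint.
  x6: nu = 0, mu = 8/3 > 0 -> violates mu << nu.
The atom(s) x3, x6 violate the condition (nu = 0 but mu > 0). Therefore mu is NOT absolutely continuous w.r.t. nu.

no


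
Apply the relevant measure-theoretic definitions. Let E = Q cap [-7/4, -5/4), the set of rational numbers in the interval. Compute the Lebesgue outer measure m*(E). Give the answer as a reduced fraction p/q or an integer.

Q cap [-7/4, -5/4) is countable; list its elements as q_1, q_2, ... . Fix eps > 0 and cover the k-th point by an interval of length eps * 2^(-k). The cover has total length eps * sum_{k>=1} 2^(-k) = eps, so by definition of outer measure m*(Q cap [-7/4, -5/4)) <= eps. Since eps was arbitrary and m* >= 0, the outer measure is 0.

0


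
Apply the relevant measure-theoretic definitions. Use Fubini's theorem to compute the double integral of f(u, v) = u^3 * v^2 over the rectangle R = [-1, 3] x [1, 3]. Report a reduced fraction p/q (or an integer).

f(u, v) is a tensor product of a function of u and a function of v, and both factors are bounded continuous (hence Lebesgue integrable) on the rectangle, so Fubini's theorem applies:
  integral_R f d(m x m) = (integral_a1^b1 u^3 du) * (integral_a2^b2 v^2 dv).
Inner integral in u: integral_{-1}^{3} u^3 du = (3^4 - (-1)^4)/4
  = 20.
Inner integral in v: integral_{1}^{3} v^2 dv = (3^3 - 1^3)/3
  = 26/3.
Product: (20) * (26/3) = 520/3.

520/3


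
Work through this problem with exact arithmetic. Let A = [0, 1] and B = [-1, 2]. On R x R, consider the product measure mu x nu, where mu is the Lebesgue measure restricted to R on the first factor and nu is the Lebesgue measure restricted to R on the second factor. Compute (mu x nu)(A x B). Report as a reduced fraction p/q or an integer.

For a measurable rectangle A x B, the product measure satisfies
  (mu x nu)(A x B) = mu(A) * nu(B).
  mu(A) = 1.
  nu(B) = 3.
  (mu x nu)(A x B) = 1 * 3 = 3.

3


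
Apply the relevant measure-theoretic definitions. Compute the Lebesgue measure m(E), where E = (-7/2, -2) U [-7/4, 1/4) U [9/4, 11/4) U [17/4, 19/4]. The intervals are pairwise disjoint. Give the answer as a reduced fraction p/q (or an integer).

For pairwise disjoint intervals, m(union_i I_i) = sum_i m(I_i),
and m is invariant under swapping open/closed endpoints (single points have measure 0).
So m(E) = sum_i (b_i - a_i).
  I_1 has length -2 - (-7/2) = 3/2.
  I_2 has length 1/4 - (-7/4) = 2.
  I_3 has length 11/4 - 9/4 = 1/2.
  I_4 has length 19/4 - 17/4 = 1/2.
Summing:
  m(E) = 3/2 + 2 + 1/2 + 1/2 = 9/2.

9/2


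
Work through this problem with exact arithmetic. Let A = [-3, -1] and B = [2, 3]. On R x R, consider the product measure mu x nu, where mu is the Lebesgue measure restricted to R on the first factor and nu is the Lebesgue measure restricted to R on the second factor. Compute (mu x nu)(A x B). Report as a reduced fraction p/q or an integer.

For a measurable rectangle A x B, the product measure satisfies
  (mu x nu)(A x B) = mu(A) * nu(B).
  mu(A) = 2.
  nu(B) = 1.
  (mu x nu)(A x B) = 2 * 1 = 2.

2


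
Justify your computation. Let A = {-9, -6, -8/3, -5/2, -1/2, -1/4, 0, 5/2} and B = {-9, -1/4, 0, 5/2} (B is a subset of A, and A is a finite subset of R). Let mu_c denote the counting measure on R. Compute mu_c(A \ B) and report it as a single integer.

Counting measure assigns mu_c(E) = |E| (number of elements) when E is finite. For B subset A, A \ B is the set of elements of A not in B, so |A \ B| = |A| - |B|.
|A| = 8, |B| = 4, so mu_c(A \ B) = 8 - 4 = 4.

4


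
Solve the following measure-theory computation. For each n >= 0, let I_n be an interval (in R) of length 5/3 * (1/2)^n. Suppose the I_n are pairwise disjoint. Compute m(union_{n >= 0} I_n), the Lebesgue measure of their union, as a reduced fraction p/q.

By countable additivity of the Lebesgue measure on pairwise disjoint measurable sets,
  m(union_{n >= 0} I_n) = sum_{n >= 0} m(I_n) = sum_{n >= 0} a * r^n,
  with a = 5/3 and r = 1/2.
Since 0 < r = 1/2 < 1, the geometric series converges:
  sum_{n >= 0} a * r^n = a / (1 - r).
  = 5/3 / (1 - 1/2)
  = 5/3 / (1/2)
  = 10/3.

10/3


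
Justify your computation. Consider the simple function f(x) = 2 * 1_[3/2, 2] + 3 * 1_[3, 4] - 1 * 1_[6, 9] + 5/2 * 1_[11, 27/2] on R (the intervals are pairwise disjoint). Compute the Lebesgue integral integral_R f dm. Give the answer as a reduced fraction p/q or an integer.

For a simple function f = sum_i c_i * 1_{A_i} with disjoint A_i,
  integral f dm = sum_i c_i * m(A_i).
Lengths of the A_i:
  m(A_1) = 2 - 3/2 = 1/2.
  m(A_2) = 4 - 3 = 1.
  m(A_3) = 9 - 6 = 3.
  m(A_4) = 27/2 - 11 = 5/2.
Contributions c_i * m(A_i):
  (2) * (1/2) = 1.
  (3) * (1) = 3.
  (-1) * (3) = -3.
  (5/2) * (5/2) = 25/4.
Total: 1 + 3 - 3 + 25/4 = 29/4.

29/4


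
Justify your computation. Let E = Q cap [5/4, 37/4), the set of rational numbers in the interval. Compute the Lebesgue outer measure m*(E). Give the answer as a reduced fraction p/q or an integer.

The set Q cap [5/4, 37/4) is countable (a subset of the countable set Q). Lebesgue outer measure of any countable set is 0: each singleton {q} has m*({q}) = 0, and by countable subadditivity m*(union_k {q_k}) <= sum_k m*({q_k}) = sum_k 0 = 0. The reverse inequality m*(E) >= 0 is automatic. So m*(Q cap [5/4, 37/4)) = 0.

0


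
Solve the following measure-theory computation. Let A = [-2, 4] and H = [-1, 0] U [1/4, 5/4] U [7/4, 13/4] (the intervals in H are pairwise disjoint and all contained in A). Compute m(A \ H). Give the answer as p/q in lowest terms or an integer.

The ambient interval has length m(A) = 4 - (-2) = 6.
Since the holes are disjoint and sit inside A, by finite additivity
  m(H) = sum_i (b_i - a_i), and m(A \ H) = m(A) - m(H).
Computing the hole measures:
  m(H_1) = 0 - (-1) = 1.
  m(H_2) = 5/4 - 1/4 = 1.
  m(H_3) = 13/4 - 7/4 = 3/2.
Summed: m(H) = 1 + 1 + 3/2 = 7/2.
So m(A \ H) = 6 - 7/2 = 5/2.

5/2


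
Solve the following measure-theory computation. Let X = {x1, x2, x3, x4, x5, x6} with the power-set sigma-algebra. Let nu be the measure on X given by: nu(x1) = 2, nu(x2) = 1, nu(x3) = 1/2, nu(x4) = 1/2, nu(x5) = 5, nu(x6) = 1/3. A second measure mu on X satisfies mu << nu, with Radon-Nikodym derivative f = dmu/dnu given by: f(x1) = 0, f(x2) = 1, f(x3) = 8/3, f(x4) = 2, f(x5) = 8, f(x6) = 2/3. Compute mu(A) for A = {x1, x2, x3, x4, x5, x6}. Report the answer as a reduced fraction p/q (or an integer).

By the defining property of the Radon-Nikodym derivative, for every measurable set A,
  mu(A) = integral_A f dnu.
Since nu is a discrete measure concentrated on the atoms of X, the integral over A reduces to the sum
  mu(A) = sum_{x in A} f(x) * nu({x}).
Computing each term:
  x1: f(x1) * nu(x1) = 0 * 2 = 0.
  x2: f(x2) * nu(x2) = 1 * 1 = 1.
  x3: f(x3) * nu(x3) = 8/3 * 1/2 = 4/3.
  x4: f(x4) * nu(x4) = 2 * 1/2 = 1.
  x5: f(x5) * nu(x5) = 8 * 5 = 40.
  x6: f(x6) * nu(x6) = 2/3 * 1/3 = 2/9.
Summing: mu(A) = 0 + 1 + 4/3 + 1 + 40 + 2/9 = 392/9.

392/9


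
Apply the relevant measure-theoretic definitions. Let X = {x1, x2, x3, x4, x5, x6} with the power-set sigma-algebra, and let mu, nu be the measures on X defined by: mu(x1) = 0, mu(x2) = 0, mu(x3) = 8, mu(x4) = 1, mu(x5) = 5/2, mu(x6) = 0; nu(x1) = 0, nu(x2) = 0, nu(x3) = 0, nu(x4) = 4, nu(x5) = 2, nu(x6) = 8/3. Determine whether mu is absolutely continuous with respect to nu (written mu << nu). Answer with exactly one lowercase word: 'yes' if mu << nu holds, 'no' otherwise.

mu << nu means: every nu-null measurable set is also mu-null; equivalently, for every atom x, if nu({x}) = 0 then mu({x}) = 0.
Checking each atom:
  x1: nu = 0, mu = 0 -> consistent with mu << nu.
  x2: nu = 0, mu = 0 -> consistent with mu << nu.
  x3: nu = 0, mu = 8 > 0 -> violates mu << nu.
  x4: nu = 4 > 0 -> no constraint.
  x5: nu = 2 > 0 -> no constraint.
  x6: nu = 8/3 > 0 -> no constraint.
The atom(s) x3 violate the condition (nu = 0 but mu > 0). Therefore mu is NOT absolutely continuous w.r.t. nu.

no


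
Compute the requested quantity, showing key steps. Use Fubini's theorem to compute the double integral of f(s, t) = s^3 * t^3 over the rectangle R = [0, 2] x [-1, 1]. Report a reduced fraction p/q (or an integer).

f(s, t) is a tensor product of a function of s and a function of t, and both factors are bounded continuous (hence Lebesgue integrable) on the rectangle, so Fubini's theorem applies:
  integral_R f d(m x m) = (integral_a1^b1 s^3 ds) * (integral_a2^b2 t^3 dt).
Inner integral in s: integral_{0}^{2} s^3 ds = (2^4 - 0^4)/4
  = 4.
Inner integral in t: integral_{-1}^{1} t^3 dt = (1^4 - (-1)^4)/4
  = 0.
Product: (4) * (0) = 0.

0


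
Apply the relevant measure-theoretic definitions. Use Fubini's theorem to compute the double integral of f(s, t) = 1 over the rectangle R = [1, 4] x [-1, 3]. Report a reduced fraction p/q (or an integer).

f(s, t) is a tensor product of a function of s and a function of t, and both factors are bounded continuous (hence Lebesgue integrable) on the rectangle, so Fubini's theorem applies:
  integral_R f d(m x m) = (integral_a1^b1 1 ds) * (integral_a2^b2 1 dt).
Inner integral in s: integral_{1}^{4} 1 ds = (4^1 - 1^1)/1
  = 3.
Inner integral in t: integral_{-1}^{3} 1 dt = (3^1 - (-1)^1)/1
  = 4.
Product: (3) * (4) = 12.

12


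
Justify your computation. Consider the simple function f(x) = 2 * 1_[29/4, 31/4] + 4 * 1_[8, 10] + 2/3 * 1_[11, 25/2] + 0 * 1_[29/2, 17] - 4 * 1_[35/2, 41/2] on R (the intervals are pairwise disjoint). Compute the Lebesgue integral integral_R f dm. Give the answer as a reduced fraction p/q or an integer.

For a simple function f = sum_i c_i * 1_{A_i} with disjoint A_i,
  integral f dm = sum_i c_i * m(A_i).
Lengths of the A_i:
  m(A_1) = 31/4 - 29/4 = 1/2.
  m(A_2) = 10 - 8 = 2.
  m(A_3) = 25/2 - 11 = 3/2.
  m(A_4) = 17 - 29/2 = 5/2.
  m(A_5) = 41/2 - 35/2 = 3.
Contributions c_i * m(A_i):
  (2) * (1/2) = 1.
  (4) * (2) = 8.
  (2/3) * (3/2) = 1.
  (0) * (5/2) = 0.
  (-4) * (3) = -12.
Total: 1 + 8 + 1 + 0 - 12 = -2.

-2


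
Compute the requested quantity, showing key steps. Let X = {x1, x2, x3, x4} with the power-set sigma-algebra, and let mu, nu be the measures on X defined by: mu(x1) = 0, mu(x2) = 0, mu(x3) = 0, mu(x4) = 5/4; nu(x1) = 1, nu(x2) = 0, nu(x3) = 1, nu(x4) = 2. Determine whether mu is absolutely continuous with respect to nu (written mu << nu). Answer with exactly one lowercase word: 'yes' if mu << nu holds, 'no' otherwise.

mu << nu means: every nu-null measurable set is also mu-null; equivalently, for every atom x, if nu({x}) = 0 then mu({x}) = 0.
Checking each atom:
  x1: nu = 1 > 0 -> no constraint.
  x2: nu = 0, mu = 0 -> consistent with mu << nu.
  x3: nu = 1 > 0 -> no constraint.
  x4: nu = 2 > 0 -> no constraint.
No atom violates the condition. Therefore mu << nu.

yes


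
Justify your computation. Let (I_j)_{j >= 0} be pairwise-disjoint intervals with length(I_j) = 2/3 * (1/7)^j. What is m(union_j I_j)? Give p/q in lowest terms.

By countable additivity of the Lebesgue measure on pairwise disjoint measurable sets,
  m(union_{j >= 0} I_j) = sum_{j >= 0} m(I_j) = sum_{j >= 0} a * r^j,
  with a = 2/3 and r = 1/7.
Since 0 < r = 1/7 < 1, the geometric series converges:
  sum_{j >= 0} a * r^j = a / (1 - r).
  = 2/3 / (1 - 1/7)
  = 2/3 / (6/7)
  = 7/9.

7/9


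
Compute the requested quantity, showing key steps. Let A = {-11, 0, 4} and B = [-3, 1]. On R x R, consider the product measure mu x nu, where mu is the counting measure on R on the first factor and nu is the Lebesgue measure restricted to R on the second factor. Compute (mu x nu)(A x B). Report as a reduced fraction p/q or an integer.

For a measurable rectangle A x B, the product measure satisfies
  (mu x nu)(A x B) = mu(A) * nu(B).
  mu(A) = 3.
  nu(B) = 4.
  (mu x nu)(A x B) = 3 * 4 = 12.

12


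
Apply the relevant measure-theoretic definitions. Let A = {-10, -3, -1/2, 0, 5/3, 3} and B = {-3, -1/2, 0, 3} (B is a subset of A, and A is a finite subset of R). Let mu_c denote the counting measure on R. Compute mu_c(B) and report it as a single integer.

Counting measure assigns mu_c(E) = |E| (number of elements) when E is finite.
B has 4 element(s), so mu_c(B) = 4.

4


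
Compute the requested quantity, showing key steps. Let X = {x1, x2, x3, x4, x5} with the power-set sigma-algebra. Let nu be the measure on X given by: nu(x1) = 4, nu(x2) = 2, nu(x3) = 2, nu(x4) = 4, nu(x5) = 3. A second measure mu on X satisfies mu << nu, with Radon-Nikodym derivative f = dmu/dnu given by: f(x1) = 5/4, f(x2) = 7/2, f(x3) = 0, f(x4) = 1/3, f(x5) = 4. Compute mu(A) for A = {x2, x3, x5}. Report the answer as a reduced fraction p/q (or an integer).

By the defining property of the Radon-Nikodym derivative, for every measurable set A,
  mu(A) = integral_A f dnu.
Since nu is a discrete measure concentrated on the atoms of X, the integral over A reduces to the sum
  mu(A) = sum_{x in A} f(x) * nu({x}).
Computing each term:
  x2: f(x2) * nu(x2) = 7/2 * 2 = 7.
  x3: f(x3) * nu(x3) = 0 * 2 = 0.
  x5: f(x5) * nu(x5) = 4 * 3 = 12.
Summing: mu(A) = 7 + 0 + 12 = 19.

19


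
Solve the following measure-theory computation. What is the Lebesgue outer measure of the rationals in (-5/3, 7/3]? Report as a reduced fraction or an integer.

E = Q cap (-5/3, 7/3] is a subset of Q, which is countable. Enumerate Q = {q_1, q_2, ...}; for any eps > 0, cover q_k by the open interval (q_k - eps/2^(k+1), q_k + eps/2^(k+1)), of length eps/2^k. The total cover length is sum_{k>=1} eps/2^k = eps. Hence m*(E) <= m*(Q) <= eps for every eps > 0, and since outer measure is non-negative, m*(E) = 0.

0


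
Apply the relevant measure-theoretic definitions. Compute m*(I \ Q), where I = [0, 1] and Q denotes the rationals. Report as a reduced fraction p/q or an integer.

The interval I = [0, 1] has m(I) = 1 - 0 = 1 (endpoints are measure-zero, so open/closed/half-open agree). Write I = (I cap Q) u (I \ Q). The rationals in I are countable, so m*(I cap Q) = 0 (cover each rational by intervals whose total length is arbitrarily small). By countable subadditivity m*(I) <= m*(I cap Q) + m*(I \ Q), hence m*(I \ Q) >= m(I) = 1. The reverse inequality m*(I \ Q) <= m*(I) = 1 is trivial since (I \ Q) is a subset of I. Therefore m*(I \ Q) = 1.

1


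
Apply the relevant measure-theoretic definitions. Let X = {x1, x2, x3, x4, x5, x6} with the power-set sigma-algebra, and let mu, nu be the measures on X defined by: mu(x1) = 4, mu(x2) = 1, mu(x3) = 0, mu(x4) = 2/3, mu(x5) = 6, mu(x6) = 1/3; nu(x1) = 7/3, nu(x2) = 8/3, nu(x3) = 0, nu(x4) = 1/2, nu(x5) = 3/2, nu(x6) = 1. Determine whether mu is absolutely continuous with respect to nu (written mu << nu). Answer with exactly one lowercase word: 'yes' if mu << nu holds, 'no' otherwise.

mu << nu means: every nu-null measurable set is also mu-null; equivalently, for every atom x, if nu({x}) = 0 then mu({x}) = 0.
Checking each atom:
  x1: nu = 7/3 > 0 -> no constraint.
  x2: nu = 8/3 > 0 -> no constraint.
  x3: nu = 0, mu = 0 -> consistent with mu << nu.
  x4: nu = 1/2 > 0 -> no constraint.
  x5: nu = 3/2 > 0 -> no constraint.
  x6: nu = 1 > 0 -> no constraint.
No atom violates the condition. Therefore mu << nu.

yes


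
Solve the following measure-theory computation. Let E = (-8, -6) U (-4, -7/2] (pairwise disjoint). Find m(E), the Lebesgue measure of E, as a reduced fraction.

For pairwise disjoint intervals, m(union_i I_i) = sum_i m(I_i),
and m is invariant under swapping open/closed endpoints (single points have measure 0).
So m(E) = sum_i (b_i - a_i).
  I_1 has length -6 - (-8) = 2.
  I_2 has length -7/2 - (-4) = 1/2.
Summing:
  m(E) = 2 + 1/2 = 5/2.

5/2


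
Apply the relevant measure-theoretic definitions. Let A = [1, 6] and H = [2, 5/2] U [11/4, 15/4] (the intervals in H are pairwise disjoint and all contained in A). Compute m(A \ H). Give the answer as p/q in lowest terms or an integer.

The ambient interval has length m(A) = 6 - 1 = 5.
Since the holes are disjoint and sit inside A, by finite additivity
  m(H) = sum_i (b_i - a_i), and m(A \ H) = m(A) - m(H).
Computing the hole measures:
  m(H_1) = 5/2 - 2 = 1/2.
  m(H_2) = 15/4 - 11/4 = 1.
Summed: m(H) = 1/2 + 1 = 3/2.
So m(A \ H) = 5 - 3/2 = 7/2.

7/2


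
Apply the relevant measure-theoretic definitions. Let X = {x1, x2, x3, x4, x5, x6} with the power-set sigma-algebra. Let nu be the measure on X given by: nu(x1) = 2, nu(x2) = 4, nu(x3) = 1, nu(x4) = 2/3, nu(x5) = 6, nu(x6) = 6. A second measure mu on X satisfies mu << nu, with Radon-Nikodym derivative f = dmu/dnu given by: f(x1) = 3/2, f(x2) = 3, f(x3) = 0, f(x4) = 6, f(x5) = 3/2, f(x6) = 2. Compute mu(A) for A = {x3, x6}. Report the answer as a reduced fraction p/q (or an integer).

By the defining property of the Radon-Nikodym derivative, for every measurable set A,
  mu(A) = integral_A f dnu.
Since nu is a discrete measure concentrated on the atoms of X, the integral over A reduces to the sum
  mu(A) = sum_{x in A} f(x) * nu({x}).
Computing each term:
  x3: f(x3) * nu(x3) = 0 * 1 = 0.
  x6: f(x6) * nu(x6) = 2 * 6 = 12.
Summing: mu(A) = 0 + 12 = 12.

12


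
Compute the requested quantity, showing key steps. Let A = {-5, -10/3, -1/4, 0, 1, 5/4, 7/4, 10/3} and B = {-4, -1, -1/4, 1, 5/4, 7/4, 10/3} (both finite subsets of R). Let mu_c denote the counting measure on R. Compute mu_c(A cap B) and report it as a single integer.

Counting measure on a finite set equals cardinality. mu_c(A cap B) = |A cap B| (elements appearing in both).
Enumerating the elements of A that also lie in B gives 5 element(s).
So mu_c(A cap B) = 5.

5


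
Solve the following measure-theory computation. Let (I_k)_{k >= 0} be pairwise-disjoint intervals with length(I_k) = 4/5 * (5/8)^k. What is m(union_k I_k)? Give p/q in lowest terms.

By countable additivity of the Lebesgue measure on pairwise disjoint measurable sets,
  m(union_{k >= 0} I_k) = sum_{k >= 0} m(I_k) = sum_{k >= 0} a * r^k,
  with a = 4/5 and r = 5/8.
Since 0 < r = 5/8 < 1, the geometric series converges:
  sum_{k >= 0} a * r^k = a / (1 - r).
  = 4/5 / (1 - 5/8)
  = 4/5 / (3/8)
  = 32/15.

32/15


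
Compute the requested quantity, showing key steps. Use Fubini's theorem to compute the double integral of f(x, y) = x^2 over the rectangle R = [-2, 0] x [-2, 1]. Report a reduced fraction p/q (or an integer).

f(x, y) is a tensor product of a function of x and a function of y, and both factors are bounded continuous (hence Lebesgue integrable) on the rectangle, so Fubini's theorem applies:
  integral_R f d(m x m) = (integral_a1^b1 x^2 dx) * (integral_a2^b2 1 dy).
Inner integral in x: integral_{-2}^{0} x^2 dx = (0^3 - (-2)^3)/3
  = 8/3.
Inner integral in y: integral_{-2}^{1} 1 dy = (1^1 - (-2)^1)/1
  = 3.
Product: (8/3) * (3) = 8.

8


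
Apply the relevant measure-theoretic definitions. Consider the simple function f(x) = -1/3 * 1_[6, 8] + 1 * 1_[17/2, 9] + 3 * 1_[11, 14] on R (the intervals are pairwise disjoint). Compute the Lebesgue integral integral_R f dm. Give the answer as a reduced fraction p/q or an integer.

For a simple function f = sum_i c_i * 1_{A_i} with disjoint A_i,
  integral f dm = sum_i c_i * m(A_i).
Lengths of the A_i:
  m(A_1) = 8 - 6 = 2.
  m(A_2) = 9 - 17/2 = 1/2.
  m(A_3) = 14 - 11 = 3.
Contributions c_i * m(A_i):
  (-1/3) * (2) = -2/3.
  (1) * (1/2) = 1/2.
  (3) * (3) = 9.
Total: -2/3 + 1/2 + 9 = 53/6.

53/6


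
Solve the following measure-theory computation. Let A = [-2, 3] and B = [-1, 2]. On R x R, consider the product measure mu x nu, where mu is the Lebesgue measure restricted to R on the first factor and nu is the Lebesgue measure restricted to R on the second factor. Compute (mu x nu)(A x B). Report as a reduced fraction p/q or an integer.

For a measurable rectangle A x B, the product measure satisfies
  (mu x nu)(A x B) = mu(A) * nu(B).
  mu(A) = 5.
  nu(B) = 3.
  (mu x nu)(A x B) = 5 * 3 = 15.

15


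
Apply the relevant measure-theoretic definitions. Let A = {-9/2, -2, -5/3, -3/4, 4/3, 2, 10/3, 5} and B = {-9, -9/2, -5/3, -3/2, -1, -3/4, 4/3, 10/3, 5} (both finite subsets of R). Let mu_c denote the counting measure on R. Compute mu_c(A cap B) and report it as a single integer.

Counting measure on a finite set equals cardinality. mu_c(A cap B) = |A cap B| (elements appearing in both).
Enumerating the elements of A that also lie in B gives 6 element(s).
So mu_c(A cap B) = 6.

6


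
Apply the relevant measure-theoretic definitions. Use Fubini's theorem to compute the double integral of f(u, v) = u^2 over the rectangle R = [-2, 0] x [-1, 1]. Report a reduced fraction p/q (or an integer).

f(u, v) is a tensor product of a function of u and a function of v, and both factors are bounded continuous (hence Lebesgue integrable) on the rectangle, so Fubini's theorem applies:
  integral_R f d(m x m) = (integral_a1^b1 u^2 du) * (integral_a2^b2 1 dv).
Inner integral in u: integral_{-2}^{0} u^2 du = (0^3 - (-2)^3)/3
  = 8/3.
Inner integral in v: integral_{-1}^{1} 1 dv = (1^1 - (-1)^1)/1
  = 2.
Product: (8/3) * (2) = 16/3.

16/3


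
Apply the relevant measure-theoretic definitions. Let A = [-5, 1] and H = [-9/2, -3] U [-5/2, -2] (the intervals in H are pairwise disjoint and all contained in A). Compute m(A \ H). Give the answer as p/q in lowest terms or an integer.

The ambient interval has length m(A) = 1 - (-5) = 6.
Since the holes are disjoint and sit inside A, by finite additivity
  m(H) = sum_i (b_i - a_i), and m(A \ H) = m(A) - m(H).
Computing the hole measures:
  m(H_1) = -3 - (-9/2) = 3/2.
  m(H_2) = -2 - (-5/2) = 1/2.
Summed: m(H) = 3/2 + 1/2 = 2.
So m(A \ H) = 6 - 2 = 4.

4


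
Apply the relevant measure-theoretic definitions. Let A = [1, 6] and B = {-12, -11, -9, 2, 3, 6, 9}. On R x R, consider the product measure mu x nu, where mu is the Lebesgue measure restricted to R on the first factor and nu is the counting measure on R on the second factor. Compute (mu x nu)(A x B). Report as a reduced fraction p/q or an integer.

For a measurable rectangle A x B, the product measure satisfies
  (mu x nu)(A x B) = mu(A) * nu(B).
  mu(A) = 5.
  nu(B) = 7.
  (mu x nu)(A x B) = 5 * 7 = 35.

35


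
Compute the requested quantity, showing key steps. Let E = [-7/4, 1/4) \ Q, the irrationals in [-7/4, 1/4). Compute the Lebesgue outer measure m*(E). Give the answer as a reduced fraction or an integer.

The interval I = [-7/4, 1/4) has m(I) = 1/4 - (-7/4) = 2 (endpoints are measure-zero, so open/closed/half-open agree). Write I = (I cap Q) u (I \ Q). The rationals in I are countable, so m*(I cap Q) = 0 (cover each rational by intervals whose total length is arbitrarily small). By countable subadditivity m*(I) <= m*(I cap Q) + m*(I \ Q), hence m*(I \ Q) >= m(I) = 2. The reverse inequality m*(I \ Q) <= m*(I) = 2 is trivial since (I \ Q) is a subset of I. Therefore m*(I \ Q) = 2.

2


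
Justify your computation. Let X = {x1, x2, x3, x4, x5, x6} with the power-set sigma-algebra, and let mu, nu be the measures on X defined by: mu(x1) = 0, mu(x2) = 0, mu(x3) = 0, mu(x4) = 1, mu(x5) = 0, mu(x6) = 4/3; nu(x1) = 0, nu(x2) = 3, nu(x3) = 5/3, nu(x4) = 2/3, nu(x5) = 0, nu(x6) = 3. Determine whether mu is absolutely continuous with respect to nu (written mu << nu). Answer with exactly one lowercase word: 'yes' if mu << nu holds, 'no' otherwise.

mu << nu means: every nu-null measurable set is also mu-null; equivalently, for every atom x, if nu({x}) = 0 then mu({x}) = 0.
Checking each atom:
  x1: nu = 0, mu = 0 -> consistent with mu << nu.
  x2: nu = 3 > 0 -> no constraint.
  x3: nu = 5/3 > 0 -> no constraint.
  x4: nu = 2/3 > 0 -> no constraint.
  x5: nu = 0, mu = 0 -> consistent with mu << nu.
  x6: nu = 3 > 0 -> no constraint.
No atom violates the condition. Therefore mu << nu.

yes


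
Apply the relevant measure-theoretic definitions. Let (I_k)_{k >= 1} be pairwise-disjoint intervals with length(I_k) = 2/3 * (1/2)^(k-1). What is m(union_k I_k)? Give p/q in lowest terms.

By countable additivity of the Lebesgue measure on pairwise disjoint measurable sets,
  m(union_{k >= 1} I_k) = sum_{k >= 1} m(I_k) = sum_{k >= 1} a * r^(k-1),
  with a = 2/3 and r = 1/2.
Since 0 < r = 1/2 < 1, the geometric series converges:
  sum_{k >= 1} a * r^(k-1) = a / (1 - r).
  = 2/3 / (1 - 1/2)
  = 2/3 / (1/2)
  = 4/3.

4/3


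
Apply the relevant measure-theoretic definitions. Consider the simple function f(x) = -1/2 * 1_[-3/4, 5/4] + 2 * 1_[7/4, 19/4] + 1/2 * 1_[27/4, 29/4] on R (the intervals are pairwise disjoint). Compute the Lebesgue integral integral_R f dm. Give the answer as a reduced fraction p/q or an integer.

For a simple function f = sum_i c_i * 1_{A_i} with disjoint A_i,
  integral f dm = sum_i c_i * m(A_i).
Lengths of the A_i:
  m(A_1) = 5/4 - (-3/4) = 2.
  m(A_2) = 19/4 - 7/4 = 3.
  m(A_3) = 29/4 - 27/4 = 1/2.
Contributions c_i * m(A_i):
  (-1/2) * (2) = -1.
  (2) * (3) = 6.
  (1/2) * (1/2) = 1/4.
Total: -1 + 6 + 1/4 = 21/4.

21/4


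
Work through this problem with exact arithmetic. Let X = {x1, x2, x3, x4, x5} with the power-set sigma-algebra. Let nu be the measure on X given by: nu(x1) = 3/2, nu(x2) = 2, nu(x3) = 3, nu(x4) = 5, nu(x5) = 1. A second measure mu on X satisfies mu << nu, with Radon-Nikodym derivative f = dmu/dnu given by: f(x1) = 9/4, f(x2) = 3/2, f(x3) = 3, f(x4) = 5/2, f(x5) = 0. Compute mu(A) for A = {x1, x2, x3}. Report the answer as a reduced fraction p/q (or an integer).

By the defining property of the Radon-Nikodym derivative, for every measurable set A,
  mu(A) = integral_A f dnu.
Since nu is a discrete measure concentrated on the atoms of X, the integral over A reduces to the sum
  mu(A) = sum_{x in A} f(x) * nu({x}).
Computing each term:
  x1: f(x1) * nu(x1) = 9/4 * 3/2 = 27/8.
  x2: f(x2) * nu(x2) = 3/2 * 2 = 3.
  x3: f(x3) * nu(x3) = 3 * 3 = 9.
Summing: mu(A) = 27/8 + 3 + 9 = 123/8.

123/8


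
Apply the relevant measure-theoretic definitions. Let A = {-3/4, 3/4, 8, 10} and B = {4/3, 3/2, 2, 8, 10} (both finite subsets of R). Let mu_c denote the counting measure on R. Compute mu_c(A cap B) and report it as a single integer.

Counting measure on a finite set equals cardinality. mu_c(A cap B) = |A cap B| (elements appearing in both).
Enumerating the elements of A that also lie in B gives 2 element(s).
So mu_c(A cap B) = 2.

2


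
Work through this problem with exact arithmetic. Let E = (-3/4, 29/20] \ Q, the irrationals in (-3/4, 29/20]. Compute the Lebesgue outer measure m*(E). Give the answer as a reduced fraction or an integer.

The interval I = (-3/4, 29/20] has m(I) = 29/20 - (-3/4) = 11/5 (endpoints are measure-zero, so open/closed/half-open agree). Write I = (I cap Q) u (I \ Q). The rationals in I are countable, so m*(I cap Q) = 0 (cover each rational by intervals whose total length is arbitrarily small). By countable subadditivity m*(I) <= m*(I cap Q) + m*(I \ Q), hence m*(I \ Q) >= m(I) = 11/5. The reverse inequality m*(I \ Q) <= m*(I) = 11/5 is trivial since (I \ Q) is a subset of I. Therefore m*(I \ Q) = 11/5.

11/5


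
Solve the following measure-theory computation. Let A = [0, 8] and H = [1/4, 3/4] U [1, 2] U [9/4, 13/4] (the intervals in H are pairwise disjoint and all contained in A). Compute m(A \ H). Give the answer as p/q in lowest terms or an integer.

The ambient interval has length m(A) = 8 - 0 = 8.
Since the holes are disjoint and sit inside A, by finite additivity
  m(H) = sum_i (b_i - a_i), and m(A \ H) = m(A) - m(H).
Computing the hole measures:
  m(H_1) = 3/4 - 1/4 = 1/2.
  m(H_2) = 2 - 1 = 1.
  m(H_3) = 13/4 - 9/4 = 1.
Summed: m(H) = 1/2 + 1 + 1 = 5/2.
So m(A \ H) = 8 - 5/2 = 11/2.

11/2


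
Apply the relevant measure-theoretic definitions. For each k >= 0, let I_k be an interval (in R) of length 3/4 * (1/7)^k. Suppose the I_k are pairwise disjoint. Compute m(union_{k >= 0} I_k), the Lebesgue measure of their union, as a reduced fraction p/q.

By countable additivity of the Lebesgue measure on pairwise disjoint measurable sets,
  m(union_{k >= 0} I_k) = sum_{k >= 0} m(I_k) = sum_{k >= 0} a * r^k,
  with a = 3/4 and r = 1/7.
Since 0 < r = 1/7 < 1, the geometric series converges:
  sum_{k >= 0} a * r^k = a / (1 - r).
  = 3/4 / (1 - 1/7)
  = 3/4 / (6/7)
  = 7/8.

7/8


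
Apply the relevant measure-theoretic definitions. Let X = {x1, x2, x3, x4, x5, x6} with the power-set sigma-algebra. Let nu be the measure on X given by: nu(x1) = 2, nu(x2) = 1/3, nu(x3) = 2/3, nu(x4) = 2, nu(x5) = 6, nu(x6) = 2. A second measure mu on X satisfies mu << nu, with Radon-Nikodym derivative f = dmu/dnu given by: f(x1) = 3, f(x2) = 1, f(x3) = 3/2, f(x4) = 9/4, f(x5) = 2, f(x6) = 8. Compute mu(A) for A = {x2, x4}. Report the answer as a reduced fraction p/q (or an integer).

By the defining property of the Radon-Nikodym derivative, for every measurable set A,
  mu(A) = integral_A f dnu.
Since nu is a discrete measure concentrated on the atoms of X, the integral over A reduces to the sum
  mu(A) = sum_{x in A} f(x) * nu({x}).
Computing each term:
  x2: f(x2) * nu(x2) = 1 * 1/3 = 1/3.
  x4: f(x4) * nu(x4) = 9/4 * 2 = 9/2.
Summing: mu(A) = 1/3 + 9/2 = 29/6.

29/6


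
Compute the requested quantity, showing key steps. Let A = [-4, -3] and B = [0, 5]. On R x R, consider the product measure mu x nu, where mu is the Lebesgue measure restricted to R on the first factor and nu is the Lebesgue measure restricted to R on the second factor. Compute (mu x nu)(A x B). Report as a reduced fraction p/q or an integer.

For a measurable rectangle A x B, the product measure satisfies
  (mu x nu)(A x B) = mu(A) * nu(B).
  mu(A) = 1.
  nu(B) = 5.
  (mu x nu)(A x B) = 1 * 5 = 5.

5


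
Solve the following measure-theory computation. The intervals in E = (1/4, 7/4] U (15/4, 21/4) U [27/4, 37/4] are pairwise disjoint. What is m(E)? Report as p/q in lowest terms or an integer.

For pairwise disjoint intervals, m(union_i I_i) = sum_i m(I_i),
and m is invariant under swapping open/closed endpoints (single points have measure 0).
So m(E) = sum_i (b_i - a_i).
  I_1 has length 7/4 - 1/4 = 3/2.
  I_2 has length 21/4 - 15/4 = 3/2.
  I_3 has length 37/4 - 27/4 = 5/2.
Summing:
  m(E) = 3/2 + 3/2 + 5/2 = 11/2.

11/2


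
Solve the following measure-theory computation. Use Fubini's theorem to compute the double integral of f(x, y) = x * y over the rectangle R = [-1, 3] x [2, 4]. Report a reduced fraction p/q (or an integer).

f(x, y) is a tensor product of a function of x and a function of y, and both factors are bounded continuous (hence Lebesgue integrable) on the rectangle, so Fubini's theorem applies:
  integral_R f d(m x m) = (integral_a1^b1 x dx) * (integral_a2^b2 y dy).
Inner integral in x: integral_{-1}^{3} x dx = (3^2 - (-1)^2)/2
  = 4.
Inner integral in y: integral_{2}^{4} y dy = (4^2 - 2^2)/2
  = 6.
Product: (4) * (6) = 24.

24


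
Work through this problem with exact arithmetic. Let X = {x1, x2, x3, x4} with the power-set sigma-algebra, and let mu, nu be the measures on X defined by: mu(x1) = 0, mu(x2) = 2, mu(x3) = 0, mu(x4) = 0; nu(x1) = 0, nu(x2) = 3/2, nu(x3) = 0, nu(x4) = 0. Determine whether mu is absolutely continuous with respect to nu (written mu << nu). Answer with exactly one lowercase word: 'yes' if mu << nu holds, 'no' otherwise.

mu << nu means: every nu-null measurable set is also mu-null; equivalently, for every atom x, if nu({x}) = 0 then mu({x}) = 0.
Checking each atom:
  x1: nu = 0, mu = 0 -> consistent with mu << nu.
  x2: nu = 3/2 > 0 -> no constraint.
  x3: nu = 0, mu = 0 -> consistent with mu << nu.
  x4: nu = 0, mu = 0 -> consistent with mu << nu.
No atom violates the condition. Therefore mu << nu.

yes


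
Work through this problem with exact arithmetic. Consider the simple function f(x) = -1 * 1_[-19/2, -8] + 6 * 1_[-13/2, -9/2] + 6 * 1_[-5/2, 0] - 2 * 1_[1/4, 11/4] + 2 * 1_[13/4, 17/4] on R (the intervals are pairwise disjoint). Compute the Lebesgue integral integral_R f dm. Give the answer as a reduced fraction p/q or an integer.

For a simple function f = sum_i c_i * 1_{A_i} with disjoint A_i,
  integral f dm = sum_i c_i * m(A_i).
Lengths of the A_i:
  m(A_1) = -8 - (-19/2) = 3/2.
  m(A_2) = -9/2 - (-13/2) = 2.
  m(A_3) = 0 - (-5/2) = 5/2.
  m(A_4) = 11/4 - 1/4 = 5/2.
  m(A_5) = 17/4 - 13/4 = 1.
Contributions c_i * m(A_i):
  (-1) * (3/2) = -3/2.
  (6) * (2) = 12.
  (6) * (5/2) = 15.
  (-2) * (5/2) = -5.
  (2) * (1) = 2.
Total: -3/2 + 12 + 15 - 5 + 2 = 45/2.

45/2


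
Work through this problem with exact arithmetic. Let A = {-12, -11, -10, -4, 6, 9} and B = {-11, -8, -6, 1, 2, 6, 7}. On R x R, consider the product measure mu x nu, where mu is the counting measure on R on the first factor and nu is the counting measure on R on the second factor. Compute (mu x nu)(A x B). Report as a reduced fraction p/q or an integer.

For a measurable rectangle A x B, the product measure satisfies
  (mu x nu)(A x B) = mu(A) * nu(B).
  mu(A) = 6.
  nu(B) = 7.
  (mu x nu)(A x B) = 6 * 7 = 42.

42
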